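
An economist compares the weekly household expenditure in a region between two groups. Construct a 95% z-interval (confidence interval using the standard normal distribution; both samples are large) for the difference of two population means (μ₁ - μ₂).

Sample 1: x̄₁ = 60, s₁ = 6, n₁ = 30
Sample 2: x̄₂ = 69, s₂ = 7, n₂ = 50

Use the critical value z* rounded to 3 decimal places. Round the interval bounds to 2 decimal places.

Both samples are large (n₁ = 30 ≥ 30, n₂ = 50 ≥ 30), so a z-interval for the difference of means applies.

Point estimate: x̄₁ - x̄₂ = 60 - 69 = -9

Standard error: SE = √(s₁²/n₁ + s₂²/n₂)
= √(6²/30 + 7²/50)
= √(1.200000 + 0.980000)
= 1.476482

For 95% confidence, z* = 1.96 (from standard normal table)
Margin of error: E = z* × SE = 1.96 × 1.476482 = 2.8939

Z-interval: (x̄₁ - x̄₂) ± E = -9 ± 2.8939 = (-11.8939, -6.1061)

Rounded to 2 decimal places:

(-11.89, -6.11)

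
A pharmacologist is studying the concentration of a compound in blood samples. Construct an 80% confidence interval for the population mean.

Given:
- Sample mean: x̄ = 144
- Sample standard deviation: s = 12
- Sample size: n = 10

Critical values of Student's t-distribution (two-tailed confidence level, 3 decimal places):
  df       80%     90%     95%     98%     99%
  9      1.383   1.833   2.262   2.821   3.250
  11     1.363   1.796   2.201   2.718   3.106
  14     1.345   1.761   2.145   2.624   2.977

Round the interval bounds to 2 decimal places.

The population standard deviation σ is unknown (only the sample standard deviation s is given), so use a t-interval with df = n - 1 = 10 - 1 = 9.

For 80% confidence with df = 9, t* = 1.383 (from t-table)

Standard error: SE = s/√n = 12/√10 = 3.794733

Margin of error: E = t* × SE = 1.383 × 3.794733 = 5.2481

T-interval: x̄ ± E = 144 ± 5.2481 = (138.7519, 149.2481)

Rounded to 2 decimal places:

(138.75, 149.25)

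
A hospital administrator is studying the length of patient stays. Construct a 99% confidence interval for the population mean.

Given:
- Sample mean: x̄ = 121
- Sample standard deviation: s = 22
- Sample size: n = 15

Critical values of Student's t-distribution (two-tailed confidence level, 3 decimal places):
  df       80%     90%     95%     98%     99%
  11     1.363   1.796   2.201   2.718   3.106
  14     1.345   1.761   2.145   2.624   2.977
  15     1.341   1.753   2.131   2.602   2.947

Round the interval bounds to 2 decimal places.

The population standard deviation σ is unknown (only the sample standard deviation s is given), so use a t-interval with df = n - 1 = 15 - 1 = 14.

For 99% confidence with df = 14, t* = 2.977 (from t-table)

Standard error: SE = s/√n = 22/√15 = 5.680376

Margin of error: E = t* × SE = 2.977 × 5.680376 = 16.9105

T-interval: x̄ ± E = 121 ± 16.9105 = (104.0895, 137.9105)

Rounded to 2 decimal places:

(104.09, 137.91)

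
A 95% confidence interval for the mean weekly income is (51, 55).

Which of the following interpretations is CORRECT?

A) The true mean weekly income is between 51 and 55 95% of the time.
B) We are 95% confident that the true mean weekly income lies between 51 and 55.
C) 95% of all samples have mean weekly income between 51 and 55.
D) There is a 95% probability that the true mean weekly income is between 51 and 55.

A confidence interval represents our confidence in the procedure, not a probability statement about the parameter.

Key concept: If we repeated this sampling process many times and computed a 95% CI each time, about 95% of those intervals would contain the true population parameter.

For this specific interval (51, 55):
- Midpoint (point estimate): 53
- Margin of error: 2

The correct interpretation is the one stating confidence that the true parameter lies in the interval — option B.

B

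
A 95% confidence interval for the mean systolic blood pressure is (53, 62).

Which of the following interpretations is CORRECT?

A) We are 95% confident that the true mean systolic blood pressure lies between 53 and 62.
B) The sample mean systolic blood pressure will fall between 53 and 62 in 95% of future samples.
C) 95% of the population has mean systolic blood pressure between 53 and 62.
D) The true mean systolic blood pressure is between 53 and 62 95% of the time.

A confidence interval represents our confidence in the procedure, not a probability statement about the parameter.

Key concept: If we repeated this sampling process many times and computed a 95% CI each time, about 95% of those intervals would contain the true population parameter.

For this specific interval (53, 62):
- Midpoint (point estimate): 57.5
- Margin of error: 4.5

The correct interpretation is the one stating confidence that the true parameter lies in the interval — option A.

A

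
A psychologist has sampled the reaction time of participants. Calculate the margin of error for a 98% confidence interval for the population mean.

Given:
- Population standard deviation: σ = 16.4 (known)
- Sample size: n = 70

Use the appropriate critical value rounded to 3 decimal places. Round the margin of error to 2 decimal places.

The population standard deviation σ is known, so use the z-interval margin of error formula.

For 98% confidence, z* = 2.326 (from standard normal table)

Margin of error formula for z-interval: E = z* × σ/√n

E = 2.326 × 16.4/√70
  = 2.326 × 1.960175
  = 4.5594

Rounded to 2 decimal places:

4.56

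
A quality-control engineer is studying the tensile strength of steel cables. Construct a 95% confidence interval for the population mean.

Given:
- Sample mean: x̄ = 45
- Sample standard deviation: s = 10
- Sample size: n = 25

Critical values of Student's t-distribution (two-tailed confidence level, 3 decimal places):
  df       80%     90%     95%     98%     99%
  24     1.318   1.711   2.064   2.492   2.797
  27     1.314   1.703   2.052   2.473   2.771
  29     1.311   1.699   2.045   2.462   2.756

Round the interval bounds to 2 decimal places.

The population standard deviation σ is unknown (only the sample standard deviation s is given), so use a t-interval with df = n - 1 = 25 - 1 = 24.

For 95% confidence with df = 24, t* = 2.064 (from t-table)

Standard error: SE = s/√n = 10/√25 = 2.000000

Margin of error: E = t* × SE = 2.064 × 2.000000 = 4.1280

T-interval: x̄ ± E = 45 ± 4.1280 = (40.8720, 49.1280)

Rounded to 2 decimal places:

(40.87, 49.13)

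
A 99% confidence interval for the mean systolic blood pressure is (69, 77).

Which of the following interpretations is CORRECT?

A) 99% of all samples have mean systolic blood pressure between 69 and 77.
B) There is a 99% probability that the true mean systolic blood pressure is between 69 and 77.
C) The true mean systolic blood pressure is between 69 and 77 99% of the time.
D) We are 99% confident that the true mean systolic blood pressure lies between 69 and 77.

A confidence interval represents our confidence in the procedure, not a probability statement about the parameter.

Key concept: If we repeated this sampling process many times and computed a 99% CI each time, about 99% of those intervals would contain the true population parameter.

For this specific interval (69, 77):
- Midpoint (point estimate): 73
- Margin of error: 4

The correct interpretation is the one stating confidence that the true parameter lies in the interval — option D.

D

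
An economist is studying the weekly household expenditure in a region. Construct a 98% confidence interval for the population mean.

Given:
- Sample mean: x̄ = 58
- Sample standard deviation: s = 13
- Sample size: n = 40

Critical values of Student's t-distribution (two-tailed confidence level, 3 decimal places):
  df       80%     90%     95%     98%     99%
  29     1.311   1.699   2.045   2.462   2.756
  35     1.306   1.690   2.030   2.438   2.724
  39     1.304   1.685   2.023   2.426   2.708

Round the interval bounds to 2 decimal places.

The population standard deviation σ is unknown (only the sample standard deviation s is given), so use a t-interval with df = n - 1 = 40 - 1 = 39.

For 98% confidence with df = 39, t* = 2.426 (from t-table)

Standard error: SE = s/√n = 13/√40 = 2.055480

Margin of error: E = t* × SE = 2.426 × 2.055480 = 4.9866

T-interval: x̄ ± E = 58 ± 4.9866 = (53.0134, 62.9866)

Rounded to 2 decimal places:

(53.01, 62.99)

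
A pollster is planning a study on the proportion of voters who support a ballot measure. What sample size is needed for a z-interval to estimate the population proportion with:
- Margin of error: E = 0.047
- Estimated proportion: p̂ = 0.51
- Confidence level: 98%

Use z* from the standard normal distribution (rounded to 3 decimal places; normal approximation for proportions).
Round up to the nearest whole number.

Using z* for proportion z-interval (normal approximation).

For 98% confidence, z* = 2.326 (from standard normal table)

Sample size formula for proportion z-interval: n = z*²p̂(1-p̂)/E²

n = 2.326² × 0.51 × 0.49 / 0.047²
  = 5.410276 × 0.2499 / 0.002209
  = 612.0543

Round up to the nearest whole number: n = 613

613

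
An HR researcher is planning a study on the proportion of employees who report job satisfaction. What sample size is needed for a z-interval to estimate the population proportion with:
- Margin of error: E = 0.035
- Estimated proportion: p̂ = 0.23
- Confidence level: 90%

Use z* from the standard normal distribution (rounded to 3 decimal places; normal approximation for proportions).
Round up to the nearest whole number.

Using z* for proportion z-interval (normal approximation).

For 90% confidence, z* = 1.645 (from standard normal table)

Sample size formula for proportion z-interval: n = z*²p̂(1-p̂)/E²

n = 1.645² × 0.23 × 0.77 / 0.035²
  = 2.706025 × 0.1771 / 0.001225
  = 391.2139

Round up to the nearest whole number: n = 392

392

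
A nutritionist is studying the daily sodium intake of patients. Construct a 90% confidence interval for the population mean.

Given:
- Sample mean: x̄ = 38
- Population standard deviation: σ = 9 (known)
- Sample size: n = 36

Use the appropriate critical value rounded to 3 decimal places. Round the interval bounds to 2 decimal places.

The population standard deviation σ is known, so use a z-interval (standard normal critical value).

For 90% confidence, z* = 1.645 (from standard normal table)

Standard error: SE = σ/√n = 9/√36 = 1.500000

Margin of error: E = z* × SE = 1.645 × 1.500000 = 2.4675

Z-interval: x̄ ± E = 38 ± 2.4675 = (35.5325, 40.4675)

Rounded to 2 decimal places:

(35.53, 40.47)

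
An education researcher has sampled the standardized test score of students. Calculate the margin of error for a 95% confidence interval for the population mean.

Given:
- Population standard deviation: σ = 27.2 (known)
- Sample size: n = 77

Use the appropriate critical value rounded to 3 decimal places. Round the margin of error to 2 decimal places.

The population standard deviation σ is known, so use the z-interval margin of error formula.

For 95% confidence, z* = 1.96 (from standard normal table)

Margin of error formula for z-interval: E = z* × σ/√n

E = 1.96 × 27.2/√77
  = 1.96 × 3.099728
  = 6.0755

Rounded to 2 decimal places:

6.08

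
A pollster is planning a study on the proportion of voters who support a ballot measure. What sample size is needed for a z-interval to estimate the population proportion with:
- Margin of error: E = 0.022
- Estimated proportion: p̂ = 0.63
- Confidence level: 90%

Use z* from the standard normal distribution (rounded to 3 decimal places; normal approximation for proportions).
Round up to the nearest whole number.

Using z* for proportion z-interval (normal approximation).

For 90% confidence, z* = 1.645 (from standard normal table)

Sample size formula for proportion z-interval: n = z*²p̂(1-p̂)/E²

n = 1.645² × 0.63 × 0.37 / 0.022²
  = 2.706025 × 0.2331 / 0.000484
  = 1303.2529

Round up to the nearest whole number: n = 1304

1304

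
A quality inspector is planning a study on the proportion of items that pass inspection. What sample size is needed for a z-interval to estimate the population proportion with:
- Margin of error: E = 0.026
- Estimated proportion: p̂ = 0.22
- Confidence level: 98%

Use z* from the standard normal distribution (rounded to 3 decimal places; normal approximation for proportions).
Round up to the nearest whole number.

Using z* for proportion z-interval (normal approximation).

For 98% confidence, z* = 2.326 (from standard normal table)

Sample size formula for proportion z-interval: n = z*²p̂(1-p̂)/E²

n = 2.326² × 0.22 × 0.78 / 0.026²
  = 5.410276 × 0.1716 / 0.000676
  = 1373.3778

Round up to the nearest whole number: n = 1374

1374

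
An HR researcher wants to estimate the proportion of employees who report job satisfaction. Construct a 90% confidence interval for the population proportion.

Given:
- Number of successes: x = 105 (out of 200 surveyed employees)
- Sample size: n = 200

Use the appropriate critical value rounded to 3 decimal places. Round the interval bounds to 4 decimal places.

Sample proportion: p̂ = 105/200 = 0.525000

Check conditions for normal approximation:
  np̂ = 105 ≥ 10 ✓
  n(1-p̂) = 95 ≥ 10 ✓

The sample is large enough, so use a z-interval (normal approximation) for the proportion.

For 90% confidence, z* = 1.645 (from standard normal table)

Standard error: SE = √(p̂(1-p̂)/n) = √(0.525000×0.475000/200) = 0.03531112

Margin of error: E = z* × SE = 1.645 × 0.03531112 = 0.058087

Z-interval: p̂ ± E = 0.525000 ± 0.058087 = (0.466913, 0.583087)

Rounded to 4 decimal places:

(0.4669, 0.5831)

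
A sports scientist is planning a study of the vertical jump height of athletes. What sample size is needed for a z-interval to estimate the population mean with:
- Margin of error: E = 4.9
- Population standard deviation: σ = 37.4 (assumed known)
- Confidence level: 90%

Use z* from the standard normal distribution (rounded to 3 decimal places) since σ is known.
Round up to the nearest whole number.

Using z* since population σ is known (z-interval formula).

For 90% confidence, z* = 1.645 (from standard normal table)

Sample size formula for z-interval: n = (z*σ/E)²

n = (1.645 × 37.4 / 4.9)²
  = (12.555714)²
  = 157.6460

Round up to the nearest whole number: n = 158

158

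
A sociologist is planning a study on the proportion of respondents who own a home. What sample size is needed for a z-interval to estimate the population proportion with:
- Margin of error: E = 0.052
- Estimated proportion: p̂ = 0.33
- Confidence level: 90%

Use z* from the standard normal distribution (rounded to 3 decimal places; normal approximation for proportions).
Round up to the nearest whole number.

Using z* for proportion z-interval (normal approximation).

For 90% confidence, z* = 1.645 (from standard normal table)

Sample size formula for proportion z-interval: n = z*²p̂(1-p̂)/E²

n = 1.645² × 0.33 × 0.67 / 0.052²
  = 2.706025 × 0.2211 / 0.002704
  = 221.2656

Round up to the nearest whole number: n = 222

222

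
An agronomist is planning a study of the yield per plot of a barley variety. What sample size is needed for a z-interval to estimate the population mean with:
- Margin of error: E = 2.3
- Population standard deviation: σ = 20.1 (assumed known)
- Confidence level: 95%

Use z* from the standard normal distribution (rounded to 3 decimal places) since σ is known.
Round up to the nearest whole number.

Using z* since population σ is known (z-interval formula).

For 95% confidence, z* = 1.96 (from standard normal table)

Sample size formula for z-interval: n = (z*σ/E)²

n = (1.96 × 20.1 / 2.3)²
  = (17.128696)²
  = 293.3922

Round up to the nearest whole number: n = 294

294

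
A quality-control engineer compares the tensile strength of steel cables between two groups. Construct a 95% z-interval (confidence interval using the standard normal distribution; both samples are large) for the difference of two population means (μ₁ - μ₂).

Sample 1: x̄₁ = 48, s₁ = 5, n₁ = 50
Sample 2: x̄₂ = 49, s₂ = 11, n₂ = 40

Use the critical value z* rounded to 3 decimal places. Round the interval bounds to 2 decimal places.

Both samples are large (n₁ = 50 ≥ 30, n₂ = 40 ≥ 30), so a z-interval for the difference of means applies.

Point estimate: x̄₁ - x̄₂ = 48 - 49 = -1

Standard error: SE = √(s₁²/n₁ + s₂²/n₂)
= √(5²/50 + 11²/40)
= √(0.500000 + 3.025000)
= 1.877498

For 95% confidence, z* = 1.96 (from standard normal table)
Margin of error: E = z* × SE = 1.96 × 1.877498 = 3.6799

Z-interval: (x̄₁ - x̄₂) ± E = -1 ± 3.6799 = (-4.6799, 2.6799)

Rounded to 2 decimal places:

(-4.68, 2.68)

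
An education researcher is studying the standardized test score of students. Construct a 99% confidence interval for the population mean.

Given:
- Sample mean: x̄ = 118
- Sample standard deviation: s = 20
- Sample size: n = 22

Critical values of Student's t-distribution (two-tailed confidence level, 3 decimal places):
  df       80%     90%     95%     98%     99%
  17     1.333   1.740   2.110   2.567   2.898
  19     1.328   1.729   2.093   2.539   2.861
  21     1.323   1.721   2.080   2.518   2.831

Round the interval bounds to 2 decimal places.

The population standard deviation σ is unknown (only the sample standard deviation s is given), so use a t-interval with df = n - 1 = 22 - 1 = 21.

For 99% confidence with df = 21, t* = 2.831 (from t-table)

Standard error: SE = s/√n = 20/√22 = 4.264014

Margin of error: E = t* × SE = 2.831 × 4.264014 = 12.0714

T-interval: x̄ ± E = 118 ± 12.0714 = (105.9286, 130.0714)

Rounded to 2 decimal places:

(105.93, 130.07)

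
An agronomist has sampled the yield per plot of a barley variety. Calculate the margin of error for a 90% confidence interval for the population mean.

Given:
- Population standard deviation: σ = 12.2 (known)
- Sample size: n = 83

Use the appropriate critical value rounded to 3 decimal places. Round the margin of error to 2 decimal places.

The population standard deviation σ is known, so use the z-interval margin of error formula.

For 90% confidence, z* = 1.645 (from standard normal table)

Margin of error formula for z-interval: E = z* × σ/√n

E = 1.645 × 12.2/√83
  = 1.645 × 1.339124
  = 2.2029

Rounded to 2 decimal places:

2.20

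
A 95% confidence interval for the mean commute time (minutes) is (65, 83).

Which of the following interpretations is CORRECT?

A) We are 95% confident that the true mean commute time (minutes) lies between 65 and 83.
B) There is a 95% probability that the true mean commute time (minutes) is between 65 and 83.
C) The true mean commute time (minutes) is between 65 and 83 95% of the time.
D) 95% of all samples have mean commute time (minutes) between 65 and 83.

A confidence interval represents our confidence in the procedure, not a probability statement about the parameter.

Key concept: If we repeated this sampling process many times and computed a 95% CI each time, about 95% of those intervals would contain the true population parameter.

For this specific interval (65, 83):
- Midpoint (point estimate): 74
- Margin of error: 9

The correct interpretation is the one stating confidence that the true parameter lies in the interval — option A.

A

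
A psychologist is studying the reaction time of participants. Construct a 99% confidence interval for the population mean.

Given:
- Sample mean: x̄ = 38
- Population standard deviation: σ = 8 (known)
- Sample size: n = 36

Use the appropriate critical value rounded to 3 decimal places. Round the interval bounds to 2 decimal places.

The population standard deviation σ is known, so use a z-interval (standard normal critical value).

For 99% confidence, z* = 2.576 (from standard normal table)

Standard error: SE = σ/√n = 8/√36 = 1.333333

Margin of error: E = z* × SE = 2.576 × 1.333333 = 3.4347

Z-interval: x̄ ± E = 38 ± 3.4347 = (34.5653, 41.4347)

Rounded to 2 decimal places:

(34.57, 41.43)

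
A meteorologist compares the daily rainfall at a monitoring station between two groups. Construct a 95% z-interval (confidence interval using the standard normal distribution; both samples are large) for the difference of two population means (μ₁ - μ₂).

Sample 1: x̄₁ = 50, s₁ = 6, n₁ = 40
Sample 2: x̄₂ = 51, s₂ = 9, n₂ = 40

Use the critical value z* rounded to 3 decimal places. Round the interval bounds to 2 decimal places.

Both samples are large (n₁ = 40 ≥ 30, n₂ = 40 ≥ 30), so a z-interval for the difference of means applies.

Point estimate: x̄₁ - x̄₂ = 50 - 51 = -1

Standard error: SE = √(s₁²/n₁ + s₂²/n₂)
= √(6²/40 + 9²/40)
= √(0.900000 + 2.025000)
= 1.710263

For 95% confidence, z* = 1.96 (from standard normal table)
Margin of error: E = z* × SE = 1.96 × 1.710263 = 3.3521

Z-interval: (x̄₁ - x̄₂) ± E = -1 ± 3.3521 = (-4.3521, 2.3521)

Rounded to 2 decimal places:

(-4.35, 2.35)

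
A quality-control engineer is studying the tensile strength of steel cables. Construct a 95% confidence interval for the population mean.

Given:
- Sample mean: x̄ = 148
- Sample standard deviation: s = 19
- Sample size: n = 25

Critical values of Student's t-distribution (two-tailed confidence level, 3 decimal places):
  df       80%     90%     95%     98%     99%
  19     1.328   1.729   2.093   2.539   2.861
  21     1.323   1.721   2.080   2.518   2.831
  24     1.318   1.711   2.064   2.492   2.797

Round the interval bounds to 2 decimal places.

The population standard deviation σ is unknown (only the sample standard deviation s is given), so use a t-interval with df = n - 1 = 25 - 1 = 24.

For 95% confidence with df = 24, t* = 2.064 (from t-table)

Standard error: SE = s/√n = 19/√25 = 3.800000

Margin of error: E = t* × SE = 2.064 × 3.800000 = 7.8432

T-interval: x̄ ± E = 148 ± 7.8432 = (140.1568, 155.8432)

Rounded to 2 decimal places:

(140.16, 155.84)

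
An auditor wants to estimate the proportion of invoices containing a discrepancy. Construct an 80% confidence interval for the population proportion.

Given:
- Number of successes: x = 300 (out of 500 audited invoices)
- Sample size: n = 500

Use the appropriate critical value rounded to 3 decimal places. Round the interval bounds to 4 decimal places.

Sample proportion: p̂ = 300/500 = 0.600000

Check conditions for normal approximation:
  np̂ = 300 ≥ 10 ✓
  n(1-p̂) = 200 ≥ 10 ✓

The sample is large enough, so use a z-interval (normal approximation) for the proportion.

For 80% confidence, z* = 1.282 (from standard normal table)

Standard error: SE = √(p̂(1-p̂)/n) = √(0.600000×0.400000/500) = 0.02190890

Margin of error: E = z* × SE = 1.282 × 0.02190890 = 0.028087

Z-interval: p̂ ± E = 0.600000 ± 0.028087 = (0.571913, 0.628087)

Rounded to 4 decimal places:

(0.5719, 0.6281)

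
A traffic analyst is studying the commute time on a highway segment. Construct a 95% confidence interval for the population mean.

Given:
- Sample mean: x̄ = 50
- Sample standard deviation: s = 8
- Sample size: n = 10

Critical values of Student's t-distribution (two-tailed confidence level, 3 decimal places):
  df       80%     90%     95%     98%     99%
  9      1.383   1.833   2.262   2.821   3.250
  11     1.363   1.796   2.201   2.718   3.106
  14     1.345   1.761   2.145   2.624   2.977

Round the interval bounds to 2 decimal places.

The population standard deviation σ is unknown (only the sample standard deviation s is given), so use a t-interval with df = n - 1 = 10 - 1 = 9.

For 95% confidence with df = 9, t* = 2.262 (from t-table)

Standard error: SE = s/√n = 8/√10 = 2.529822

Margin of error: E = t* × SE = 2.262 × 2.529822 = 5.7225

T-interval: x̄ ± E = 50 ± 5.7225 = (44.2775, 55.7225)

Rounded to 2 decimal places:

(44.28, 55.72)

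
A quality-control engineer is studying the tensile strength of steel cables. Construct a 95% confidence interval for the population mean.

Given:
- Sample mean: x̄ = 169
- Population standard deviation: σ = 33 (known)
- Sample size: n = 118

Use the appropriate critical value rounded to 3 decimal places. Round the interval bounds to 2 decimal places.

The population standard deviation σ is known, so use a z-interval (standard normal critical value).

For 95% confidence, z* = 1.96 (from standard normal table)

Standard error: SE = σ/√n = 33/√118 = 3.037896

Margin of error: E = z* × SE = 1.96 × 3.037896 = 5.9543

Z-interval: x̄ ± E = 169 ± 5.9543 = (163.0457, 174.9543)

Rounded to 2 decimal places:

(163.05, 174.95)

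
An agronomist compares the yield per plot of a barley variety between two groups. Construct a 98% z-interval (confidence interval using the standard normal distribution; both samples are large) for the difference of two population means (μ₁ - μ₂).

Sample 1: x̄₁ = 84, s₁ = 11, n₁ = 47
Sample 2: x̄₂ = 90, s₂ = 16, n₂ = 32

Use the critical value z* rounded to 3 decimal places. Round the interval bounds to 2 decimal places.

Both samples are large (n₁ = 47 ≥ 30, n₂ = 32 ≥ 30), so a z-interval for the difference of means applies.

Point estimate: x̄₁ - x̄₂ = 84 - 90 = -6

Standard error: SE = √(s₁²/n₁ + s₂²/n₂)
= √(11²/47 + 16²/32)
= √(2.574468 + 8.000000)
= 3.251841

For 98% confidence, z* = 2.326 (from standard normal table)
Margin of error: E = z* × SE = 2.326 × 3.251841 = 7.5638

Z-interval: (x̄₁ - x̄₂) ± E = -6 ± 7.5638 = (-13.5638, 1.5638)

Rounded to 2 decimal places:

(-13.56, 1.56)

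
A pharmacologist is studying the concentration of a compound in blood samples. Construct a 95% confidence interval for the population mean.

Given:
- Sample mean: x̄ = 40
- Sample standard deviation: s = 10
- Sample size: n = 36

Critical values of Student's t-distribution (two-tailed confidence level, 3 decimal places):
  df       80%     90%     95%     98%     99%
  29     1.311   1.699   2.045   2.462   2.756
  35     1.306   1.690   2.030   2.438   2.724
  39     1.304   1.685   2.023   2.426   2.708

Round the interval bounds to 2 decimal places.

The population standard deviation σ is unknown (only the sample standard deviation s is given), so use a t-interval with df = n - 1 = 36 - 1 = 35.

For 95% confidence with df = 35, t* = 2.030 (from t-table)

Standard error: SE = s/√n = 10/√36 = 1.666667

Margin of error: E = t* × SE = 2.030 × 1.666667 = 3.3833

T-interval: x̄ ± E = 40 ± 3.3833 = (36.6167, 43.3833)

Rounded to 2 decimal places:

(36.62, 43.38)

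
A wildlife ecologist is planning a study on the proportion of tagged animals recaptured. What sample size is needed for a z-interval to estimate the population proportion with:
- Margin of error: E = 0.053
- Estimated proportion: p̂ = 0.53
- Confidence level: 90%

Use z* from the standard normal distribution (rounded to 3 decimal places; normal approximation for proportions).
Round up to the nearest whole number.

Using z* for proportion z-interval (normal approximation).

For 90% confidence, z* = 1.645 (from standard normal table)

Sample size formula for proportion z-interval: n = z*²p̂(1-p̂)/E²

n = 1.645² × 0.53 × 0.47 / 0.053²
  = 2.706025 × 0.2491 / 0.002809
  = 239.9683

Round up to the nearest whole number: n = 240

240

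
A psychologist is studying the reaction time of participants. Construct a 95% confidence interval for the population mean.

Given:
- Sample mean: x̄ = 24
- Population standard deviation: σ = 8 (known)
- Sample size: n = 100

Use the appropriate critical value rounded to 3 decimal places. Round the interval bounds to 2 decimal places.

The population standard deviation σ is known, so use a z-interval (standard normal critical value).

For 95% confidence, z* = 1.96 (from standard normal table)

Standard error: SE = σ/√n = 8/√100 = 0.800000

Margin of error: E = z* × SE = 1.96 × 0.800000 = 1.5680

Z-interval: x̄ ± E = 24 ± 1.5680 = (22.4320, 25.5680)

Rounded to 2 decimal places:

(22.43, 25.57)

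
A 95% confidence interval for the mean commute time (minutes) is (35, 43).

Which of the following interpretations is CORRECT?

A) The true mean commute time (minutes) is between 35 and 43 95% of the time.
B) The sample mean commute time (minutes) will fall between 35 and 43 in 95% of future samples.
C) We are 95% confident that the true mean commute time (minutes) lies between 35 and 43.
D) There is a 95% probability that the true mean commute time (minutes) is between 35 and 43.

A confidence interval represents our confidence in the procedure, not a probability statement about the parameter.

Key concept: If we repeated this sampling process many times and computed a 95% CI each time, about 95% of those intervals would contain the true population parameter.

For this specific interval (35, 43):
- Midpoint (point estimate): 39
- Margin of error: 4

The correct interpretation is the one stating confidence that the true parameter lies in the interval — option C.

C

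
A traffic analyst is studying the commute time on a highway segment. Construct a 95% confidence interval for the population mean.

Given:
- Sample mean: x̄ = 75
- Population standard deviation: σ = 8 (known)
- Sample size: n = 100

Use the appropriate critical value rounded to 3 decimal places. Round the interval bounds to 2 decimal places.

The population standard deviation σ is known, so use a z-interval (standard normal critical value).

For 95% confidence, z* = 1.96 (from standard normal table)

Standard error: SE = σ/√n = 8/√100 = 0.800000

Margin of error: E = z* × SE = 1.96 × 0.800000 = 1.5680

Z-interval: x̄ ± E = 75 ± 1.5680 = (73.4320, 76.5680)

Rounded to 2 decimal places:

(73.43, 76.57)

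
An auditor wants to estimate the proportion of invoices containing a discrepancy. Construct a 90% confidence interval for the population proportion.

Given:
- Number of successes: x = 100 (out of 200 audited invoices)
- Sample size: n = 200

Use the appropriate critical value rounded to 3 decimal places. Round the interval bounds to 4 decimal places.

Sample proportion: p̂ = 100/200 = 0.500000

Check conditions for normal approximation:
  np̂ = 100 ≥ 10 ✓
  n(1-p̂) = 100 ≥ 10 ✓

The sample is large enough, so use a z-interval (normal approximation) for the proportion.

For 90% confidence, z* = 1.645 (from standard normal table)

Standard error: SE = √(p̂(1-p̂)/n) = √(0.500000×0.500000/200) = 0.03535534

Margin of error: E = z* × SE = 1.645 × 0.03535534 = 0.058160

Z-interval: p̂ ± E = 0.500000 ± 0.058160 = (0.441840, 0.558160)

Rounded to 4 decimal places:

(0.4418, 0.5582)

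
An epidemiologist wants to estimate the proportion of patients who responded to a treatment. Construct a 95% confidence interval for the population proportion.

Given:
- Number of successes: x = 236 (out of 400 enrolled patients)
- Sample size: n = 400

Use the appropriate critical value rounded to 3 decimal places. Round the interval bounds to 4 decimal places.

Sample proportion: p̂ = 236/400 = 0.590000

Check conditions for normal approximation:
  np̂ = 236 ≥ 10 ✓
  n(1-p̂) = 164 ≥ 10 ✓

The sample is large enough, so use a z-interval (normal approximation) for the proportion.

For 95% confidence, z* = 1.96 (from standard normal table)

Standard error: SE = √(p̂(1-p̂)/n) = √(0.590000×0.410000/400) = 0.02459167

Margin of error: E = z* × SE = 1.96 × 0.02459167 = 0.048200

Z-interval: p̂ ± E = 0.590000 ± 0.048200 = (0.541800, 0.638200)

Rounded to 4 decimal places:

(0.5418, 0.6382)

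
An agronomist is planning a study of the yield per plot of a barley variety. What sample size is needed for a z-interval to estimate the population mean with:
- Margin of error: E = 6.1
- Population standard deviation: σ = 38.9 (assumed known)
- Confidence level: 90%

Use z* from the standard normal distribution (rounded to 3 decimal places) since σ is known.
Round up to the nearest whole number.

Using z* since population σ is known (z-interval formula).

For 90% confidence, z* = 1.645 (from standard normal table)

Sample size formula for z-interval: n = (z*σ/E)²

n = (1.645 × 38.9 / 6.1)²
  = (10.490246)²
  = 110.0453

Round up to the nearest whole number: n = 111

111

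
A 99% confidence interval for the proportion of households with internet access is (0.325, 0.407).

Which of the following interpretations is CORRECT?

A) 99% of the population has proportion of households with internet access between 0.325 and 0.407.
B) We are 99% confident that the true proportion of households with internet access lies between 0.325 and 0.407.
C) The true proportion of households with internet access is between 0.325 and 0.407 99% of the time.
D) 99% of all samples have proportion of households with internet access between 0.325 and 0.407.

A confidence interval represents our confidence in the procedure, not a probability statement about the parameter.

Key concept: If we repeated this sampling process many times and computed a 99% CI each time, about 99% of those intervals would contain the true population parameter.

For this specific interval (0.325, 0.407):
- Midpoint (point estimate): 0.366
- Margin of error: 0.041

The correct interpretation is the one stating confidence that the true parameter lies in the interval — option B.

B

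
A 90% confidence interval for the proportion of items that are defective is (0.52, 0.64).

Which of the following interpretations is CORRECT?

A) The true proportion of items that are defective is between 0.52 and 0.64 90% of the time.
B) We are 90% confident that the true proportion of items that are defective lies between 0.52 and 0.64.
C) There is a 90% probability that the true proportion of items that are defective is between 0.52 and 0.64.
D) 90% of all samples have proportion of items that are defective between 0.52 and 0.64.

A confidence interval represents our confidence in the procedure, not a probability statement about the parameter.

Key concept: If we repeated this sampling process many times and computed a 90% CI each time, about 90% of those intervals would contain the true population parameter.

For this specific interval (0.52, 0.64):
- Midpoint (point estimate): 0.58
- Margin of error: 0.06

The correct interpretation is the one stating confidence that the true parameter lies in the interval — option B.

B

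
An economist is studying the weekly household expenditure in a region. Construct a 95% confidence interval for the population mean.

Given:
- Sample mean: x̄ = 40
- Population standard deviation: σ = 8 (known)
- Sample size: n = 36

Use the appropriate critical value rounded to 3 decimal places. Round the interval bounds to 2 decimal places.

The population standard deviation σ is known, so use a z-interval (standard normal critical value).

For 95% confidence, z* = 1.96 (from standard normal table)

Standard error: SE = σ/√n = 8/√36 = 1.333333

Margin of error: E = z* × SE = 1.96 × 1.333333 = 2.6133

Z-interval: x̄ ± E = 40 ± 2.6133 = (37.3867, 42.6133)

Rounded to 2 decimal places:

(37.39, 42.61)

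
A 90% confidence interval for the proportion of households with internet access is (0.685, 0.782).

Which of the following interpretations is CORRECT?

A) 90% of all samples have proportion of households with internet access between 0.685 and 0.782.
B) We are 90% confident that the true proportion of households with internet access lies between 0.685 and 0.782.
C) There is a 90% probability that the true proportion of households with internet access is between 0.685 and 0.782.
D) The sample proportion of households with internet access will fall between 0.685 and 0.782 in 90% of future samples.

A confidence interval represents our confidence in the procedure, not a probability statement about the parameter.

Key concept: If we repeated this sampling process many times and computed a 90% CI each time, about 90% of those intervals would contain the true population parameter.

For this specific interval (0.685, 0.782):
- Midpoint (point estimate): 0.7335
- Margin of error: 0.0485

The correct interpretation is the one stating confidence that the true parameter lies in the interval — option B.

B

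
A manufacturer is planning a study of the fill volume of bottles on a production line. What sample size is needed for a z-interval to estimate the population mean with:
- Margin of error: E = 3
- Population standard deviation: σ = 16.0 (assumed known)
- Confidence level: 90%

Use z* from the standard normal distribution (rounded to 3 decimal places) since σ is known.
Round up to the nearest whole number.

Using z* since population σ is known (z-interval formula).

For 90% confidence, z* = 1.645 (from standard normal table)

Sample size formula for z-interval: n = (z*σ/E)²

n = (1.645 × 16.0 / 3)²
  = (8.773333)²
  = 76.9714

Round up to the nearest whole number: n = 77

77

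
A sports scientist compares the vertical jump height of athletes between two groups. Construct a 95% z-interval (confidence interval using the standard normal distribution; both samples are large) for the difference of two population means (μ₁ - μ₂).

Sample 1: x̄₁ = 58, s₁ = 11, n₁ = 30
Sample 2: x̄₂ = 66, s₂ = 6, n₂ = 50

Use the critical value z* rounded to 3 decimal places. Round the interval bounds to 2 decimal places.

Both samples are large (n₁ = 30 ≥ 30, n₂ = 50 ≥ 30), so a z-interval for the difference of means applies.

Point estimate: x̄₁ - x̄₂ = 58 - 66 = -8

Standard error: SE = √(s₁²/n₁ + s₂²/n₂)
= √(11²/30 + 6²/50)
= √(4.033333 + 0.720000)
= 2.180214

For 95% confidence, z* = 1.96 (from standard normal table)
Margin of error: E = z* × SE = 1.96 × 2.180214 = 4.2732

Z-interval: (x̄₁ - x̄₂) ± E = -8 ± 4.2732 = (-12.2732, -3.7268)

Rounded to 2 decimal places:

(-12.27, -3.73)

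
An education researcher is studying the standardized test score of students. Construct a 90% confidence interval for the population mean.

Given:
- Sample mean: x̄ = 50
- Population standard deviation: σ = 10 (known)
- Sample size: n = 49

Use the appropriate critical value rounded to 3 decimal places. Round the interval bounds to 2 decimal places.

The population standard deviation σ is known, so use a z-interval (standard normal critical value).

For 90% confidence, z* = 1.645 (from standard normal table)

Standard error: SE = σ/√n = 10/√49 = 1.428571

Margin of error: E = z* × SE = 1.645 × 1.428571 = 2.3500

Z-interval: x̄ ± E = 50 ± 2.3500 = (47.6500, 52.3500)

Rounded to 2 decimal places:

(47.65, 52.35)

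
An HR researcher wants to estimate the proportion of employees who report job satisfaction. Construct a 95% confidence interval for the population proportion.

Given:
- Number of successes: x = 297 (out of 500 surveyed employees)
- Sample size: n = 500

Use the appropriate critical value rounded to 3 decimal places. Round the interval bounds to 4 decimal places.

Sample proportion: p̂ = 297/500 = 0.594000

Check conditions for normal approximation:
  np̂ = 297 ≥ 10 ✓
  n(1-p̂) = 203 ≥ 10 ✓

The sample is large enough, so use a z-interval (normal approximation) for the proportion.

For 95% confidence, z* = 1.96 (from standard normal table)

Standard error: SE = √(p̂(1-p̂)/n) = √(0.594000×0.406000/500) = 0.02196197

Margin of error: E = z* × SE = 1.96 × 0.02196197 = 0.043045

Z-interval: p̂ ± E = 0.594000 ± 0.043045 = (0.550955, 0.637045)

Rounded to 4 decimal places:

(0.5510, 0.6370)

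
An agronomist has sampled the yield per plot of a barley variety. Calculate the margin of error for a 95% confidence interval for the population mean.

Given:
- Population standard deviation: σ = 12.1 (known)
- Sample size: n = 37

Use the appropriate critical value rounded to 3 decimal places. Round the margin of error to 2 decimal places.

The population standard deviation σ is known, so use the z-interval margin of error formula.

For 95% confidence, z* = 1.96 (from standard normal table)

Margin of error formula for z-interval: E = z* × σ/√n

E = 1.96 × 12.1/√37
  = 1.96 × 1.989228
  = 3.8989

Rounded to 2 decimal places:

3.90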